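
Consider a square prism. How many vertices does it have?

8

A prism on an n-gon has two n-gon bases and n rectangular sides: V = 2·4 = 8, E = 3·4 = 12, F = 4 + 2 = 6.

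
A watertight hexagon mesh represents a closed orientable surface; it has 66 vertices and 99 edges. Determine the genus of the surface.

1

Every face is a hexagon and each edge borders two faces, so 6F = 2·99, giving F = 33.
χ = V − E + F = 66 − 99 + 33 = 0.
For a closed orientable surface χ = 2 − 2g, so g = (2 − (0))/2 = 1.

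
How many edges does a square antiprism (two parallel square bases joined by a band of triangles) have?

16

An antiprism on an n-gon has two n-gon caps and 2n triangles: V = 2·4 = 8, E = 4·4 = 16, F = 2·4 + 2 = 10.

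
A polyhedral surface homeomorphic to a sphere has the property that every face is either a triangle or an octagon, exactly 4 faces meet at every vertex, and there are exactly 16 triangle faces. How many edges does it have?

Let x be the number of octagons; then F = 16 + x.
Edge–face incidences: 2E = 3·16 + 8·x = 48 + 8x.
Every vertex has degree 4, so 4V = 2E.
Euler: V − E + F = 2 ⇒ (2E)/4 − E + (16 + x) = 2.
Multiply by 8: 2·(2E) − 4·(2E) + 8·(16 + x) = 16, i.e. 128 + 8x − 2·(48 + 8x) = 16.
Collecting terms: −8x + 32 = 16, so −8x = −16, so x = 2.
Then 2E = 48 + 8·2 = 64, so E = 32, V = 2E/4 = 16, F = 16 + 2 = 18.

32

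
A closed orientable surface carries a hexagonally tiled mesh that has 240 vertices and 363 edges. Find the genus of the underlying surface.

Every face is a hexagon and each edge borders two faces, so 6F = 2·363, giving F = 121.
χ = V − E + F = 240 − 363 + 121 = -2.
For a closed orientable surface χ = 2 − 2g, so g = (2 − (-2))/2 = 2.

2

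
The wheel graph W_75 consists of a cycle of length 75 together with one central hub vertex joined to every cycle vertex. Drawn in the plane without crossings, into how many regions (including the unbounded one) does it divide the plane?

W_75 has V = 75 + 1 = 76 vertices and E = 2·75 = 150 edges.
By Euler's formula F = 2 − V + E = 2 − 76 + 150 = 76.

76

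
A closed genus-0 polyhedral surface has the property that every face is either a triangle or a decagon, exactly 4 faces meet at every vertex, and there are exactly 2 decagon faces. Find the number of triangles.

20

Let x be the number of triangles; then F = 2 + x.
Edge–face incidences: 2E = 10·2 + 3·x = 20 + 3x.
Every vertex has degree 4, so 4V = 2E.
Euler: V − E + F = 2 ⇒ (2E)/4 − E + (2 + x) = 2.
Multiply by 8: 2·(2E) − 4·(2E) + 8·(2 + x) = 16, i.e. 16 + 8x − 2·(20 + 3x) = 16.
Collecting terms: 2x − 24 = 16, so 2x = 40, so x = 20.
Then 2E = 20 + 3·20 = 80, so E = 40, V = 2E/4 = 20, F = 2 + 20 = 22.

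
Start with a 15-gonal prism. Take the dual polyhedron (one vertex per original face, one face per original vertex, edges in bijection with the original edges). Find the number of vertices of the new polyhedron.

17

The base solid has V = 30, E = 45, F = 17.
The dual swaps V and F and preserves E: V′ = F = 17, E′ = E = 45, F′ = V = 30.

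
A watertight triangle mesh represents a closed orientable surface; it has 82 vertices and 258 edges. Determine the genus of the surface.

Every face is a triangle and each edge borders two faces, so 3F = 2·258, giving F = 172.
χ = V − E + F = 82 − 258 + 172 = -4.
For a closed orientable surface χ = 2 − 2g, so g = (2 − (-4))/2 = 3.

3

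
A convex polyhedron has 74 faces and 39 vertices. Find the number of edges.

Here V − E + F = 2.
E = V + F − (2) = 39 + 74 − (2) = 111.

111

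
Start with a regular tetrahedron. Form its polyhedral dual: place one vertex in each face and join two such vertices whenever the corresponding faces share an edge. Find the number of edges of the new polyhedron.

The base solid has V = 4, E = 6, F = 4.
The dual swaps V and F and preserves E: V′ = F = 4, E′ = E = 6, F′ = V = 4.

6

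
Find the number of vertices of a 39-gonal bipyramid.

A bipyramid over an n-gon has 2n triangular faces and n + 2 vertices: V = 39 + 2 = 41, E = 3·39 = 117, F = 2·39 = 78.
Check: V − E + F = 41 − 117 + 78 = 2.

41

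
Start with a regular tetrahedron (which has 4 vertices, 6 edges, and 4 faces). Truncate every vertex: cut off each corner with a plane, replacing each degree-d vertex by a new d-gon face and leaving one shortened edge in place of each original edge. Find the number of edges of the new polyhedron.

18

Truncation replaces each original edge-end by a new vertex, so V′ = 2E = 12.
Each original edge survives, and each old vertex of degree d contributes d new edges; summing degrees gives Σd = 2E, so E′ = E + 2E = 3E = 18.
Each original face survives and each original vertex becomes one new face: F′ = F + V = 8.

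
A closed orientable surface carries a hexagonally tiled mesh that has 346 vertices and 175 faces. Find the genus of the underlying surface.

3

Every face is a hexagon, so 2E = 6·175 = 1050, giving E = 525.
χ = V − E + F = 346 − 525 + 175 = -4.
For a closed orientable surface χ = 2 − 2g, so g = (2 − (-4))/2 = 3.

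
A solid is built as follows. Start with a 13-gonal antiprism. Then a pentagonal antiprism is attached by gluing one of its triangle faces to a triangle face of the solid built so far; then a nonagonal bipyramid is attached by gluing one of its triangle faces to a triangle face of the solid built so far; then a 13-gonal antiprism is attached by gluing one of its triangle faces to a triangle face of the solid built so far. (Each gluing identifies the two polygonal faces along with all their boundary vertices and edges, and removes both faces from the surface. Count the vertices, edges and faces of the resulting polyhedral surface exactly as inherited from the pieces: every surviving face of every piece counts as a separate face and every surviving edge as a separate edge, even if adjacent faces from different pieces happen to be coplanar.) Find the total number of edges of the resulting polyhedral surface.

142

A 13-gonal antiprism: V=26, E=52, F=28.
Attach a pentagonal antiprism (V=10, E=20, F=12) along a 3-gon: merge 3 vertices and 3 edges, delete both glued faces → V=33, E=69, F=38.
Attach a nonagonal bipyramid (V=11, E=27, F=18) along a 3-gon: merge 3 vertices and 3 edges, delete both glued faces → V=41, E=93, F=54.
Attach a 13-gonal antiprism (V=26, E=52, F=28) along a 3-gon: merge 3 vertices and 3 edges, delete both glued faces → V=64, E=142, F=80.
Check: V − E + F = 64 − 142 + 80 = 2.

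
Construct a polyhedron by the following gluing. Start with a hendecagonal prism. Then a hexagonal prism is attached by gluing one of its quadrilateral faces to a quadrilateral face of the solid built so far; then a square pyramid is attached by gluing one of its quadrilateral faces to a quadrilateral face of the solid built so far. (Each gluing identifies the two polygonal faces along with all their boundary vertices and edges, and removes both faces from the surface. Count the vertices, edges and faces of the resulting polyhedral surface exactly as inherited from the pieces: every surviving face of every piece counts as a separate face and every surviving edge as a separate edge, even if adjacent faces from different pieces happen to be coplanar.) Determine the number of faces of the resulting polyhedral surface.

22

A hendecagonal prism: V=22, E=33, F=13.
Attach a hexagonal prism (V=12, E=18, F=8) along a 4-gon: merge 4 vertices and 4 edges, delete both glued faces → V=30, E=47, F=19.
Attach a square pyramid (V=5, E=8, F=5) along a 4-gon: merge 4 vertices and 4 edges, delete both glued faces → V=31, E=51, F=22.
Check: V − E + F = 31 − 51 + 22 = 2.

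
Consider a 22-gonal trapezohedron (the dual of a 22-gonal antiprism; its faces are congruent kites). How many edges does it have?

The n-trapezohedron (dual of the n-antiprism) has V = 2·22 + 2 = 46, E = 4·22 = 88, F = 2·22 = 44.

88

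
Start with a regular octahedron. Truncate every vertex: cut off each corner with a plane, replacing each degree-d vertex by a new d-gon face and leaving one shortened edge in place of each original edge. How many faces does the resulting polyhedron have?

14

The base solid has V = 6, E = 12, F = 8.
Truncation replaces each original edge-end by a new vertex, so V′ = 2E = 24.
Each original edge survives, and each old vertex of degree d contributes d new edges; summing degrees gives Σd = 2E, so E′ = E + 2E = 3E = 36.
Each original face survives and each original vertex becomes one new face: F′ = F + V = 14.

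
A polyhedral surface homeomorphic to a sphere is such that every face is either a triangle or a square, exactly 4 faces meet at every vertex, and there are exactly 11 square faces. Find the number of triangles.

Let x be the number of triangles; then F = 11 + x.
Edge–face incidences: 2E = 4·11 + 3·x = 44 + 3x.
Every vertex has degree 4, so 4V = 2E.
Euler: V − E + F = 2 ⇒ (2E)/4 − E + (11 + x) = 2.
Multiply by 8: 2·(2E) − 4·(2E) + 8·(11 + x) = 16, i.e. 88 + 8x − 2·(44 + 3x) = 16.
Collecting terms: 2x = 16, so x = 8.
Then 2E = 44 + 3·8 = 68, so E = 34, V = 2E/4 = 17, F = 11 + 8 = 19.

8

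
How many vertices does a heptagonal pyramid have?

A pyramid on an n-gon base has one n-gon and n triangles: V = 7 + 1 = 8, E = 2·7 = 14, F = 7 + 1 = 8.
Check: V − E + F = 8 − 14 + 8 = 2.

8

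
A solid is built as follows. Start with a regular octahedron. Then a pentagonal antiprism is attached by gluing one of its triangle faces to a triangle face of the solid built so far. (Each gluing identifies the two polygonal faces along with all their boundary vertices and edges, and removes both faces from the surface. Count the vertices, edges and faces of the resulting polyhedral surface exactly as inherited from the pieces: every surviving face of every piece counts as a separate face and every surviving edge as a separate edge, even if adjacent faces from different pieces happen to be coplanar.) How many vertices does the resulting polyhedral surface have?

13

A regular octahedron: V=6, E=12, F=8.
Attach a pentagonal antiprism (V=10, E=20, F=12) along a 3-gon: merge 3 vertices and 3 edges, delete both glued faces → V=13, E=29, F=18.
Check: V − E + F = 13 − 29 + 18 = 2.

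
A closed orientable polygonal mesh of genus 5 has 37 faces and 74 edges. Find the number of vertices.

For a closed orientable surface of genus 5, χ = 2 − 2·5 = -8.
V = -8 + E − F = -8 + 74 − 37 = 29.

29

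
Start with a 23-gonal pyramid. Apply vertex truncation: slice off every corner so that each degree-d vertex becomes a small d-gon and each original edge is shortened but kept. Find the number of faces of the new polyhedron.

The base solid has V = 24, E = 46, F = 24.
Truncation replaces each original edge-end by a new vertex, so V′ = 2E = 92.
Each original edge survives, and each old vertex of degree d contributes d new edges; summing degrees gives Σd = 2E, so E′ = E + 2E = 3E = 138.
Each original face survives and each original vertex becomes one new face: F′ = F + V = 48.

48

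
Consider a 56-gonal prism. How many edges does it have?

A prism on an n-gon has two n-gon bases and n rectangular sides: V = 2·56 = 112, E = 3·56 = 168, F = 56 + 2 = 58.

168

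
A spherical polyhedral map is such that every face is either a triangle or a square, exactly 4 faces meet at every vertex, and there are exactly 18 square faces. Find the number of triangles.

8

Let x be the number of triangles; then F = 18 + x.
Edge–face incidences: 2E = 4·18 + 3·x = 72 + 3x.
Every vertex has degree 4, so 4V = 2E.
Euler: V − E + F = 2 ⇒ (2E)/4 − E + (18 + x) = 2.
Multiply by 8: 2·(2E) − 4·(2E) + 8·(18 + x) = 16, i.e. 144 + 8x − 2·(72 + 3x) = 16.
Collecting terms: 2x = 16, so x = 8.
Then 2E = 72 + 3·8 = 96, so E = 48, V = 2E/4 = 24, F = 18 + 8 = 26.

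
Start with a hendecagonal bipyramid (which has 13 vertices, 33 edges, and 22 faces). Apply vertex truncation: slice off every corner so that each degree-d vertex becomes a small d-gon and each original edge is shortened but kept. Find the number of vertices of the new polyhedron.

Truncation replaces each original edge-end by a new vertex, so V′ = 2E = 66.
Each original edge survives, and each old vertex of degree d contributes d new edges; summing degrees gives Σd = 2E, so E′ = E + 2E = 3E = 99.
Each original face survives and each original vertex becomes one new face: F′ = F + V = 35.

66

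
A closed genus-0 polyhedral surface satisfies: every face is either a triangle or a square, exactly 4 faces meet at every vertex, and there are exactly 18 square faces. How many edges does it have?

48

Let x be the number of triangles; then F = 18 + x.
Edge–face incidences: 2E = 4·18 + 3·x = 72 + 3x.
Every vertex has degree 4, so 4V = 2E.
Euler: V − E + F = 2 ⇒ (2E)/4 − E + (18 + x) = 2.
Multiply by 8: 2·(2E) − 4·(2E) + 8·(18 + x) = 16, i.e. 144 + 8x − 2·(72 + 3x) = 16.
Collecting terms: 2x = 16, so x = 8.
Then 2E = 72 + 3·8 = 96, so E = 48, V = 2E/4 = 24, F = 18 + 8 = 26.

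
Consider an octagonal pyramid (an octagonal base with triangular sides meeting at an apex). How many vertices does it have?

9

A pyramid on an n-gon base has one n-gon and n triangles: V = 8 + 1 = 9, E = 2·8 = 16, F = 8 + 1 = 9.
Check: V − E + F = 9 − 16 + 9 = 2.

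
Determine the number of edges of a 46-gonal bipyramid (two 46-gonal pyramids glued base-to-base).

A bipyramid over an n-gon has 2n triangular faces and n + 2 vertices: V = 46 + 2 = 48, E = 3·46 = 138, F = 2·46 = 92.
Check: V − E + F = 48 − 138 + 92 = 2.

138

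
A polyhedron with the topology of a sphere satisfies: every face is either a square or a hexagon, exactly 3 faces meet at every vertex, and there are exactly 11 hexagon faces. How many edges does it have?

Let x be the number of squares; then F = 11 + x.
Edge–face incidences: 2E = 6·11 + 4·x = 66 + 4x.
Every vertex has degree 3, so 3V = 2E.
Euler: V − E + F = 2 ⇒ (2E)/3 − E + (11 + x) = 2.
Multiply by 6: 2·(2E) − 3·(2E) + 6·(11 + x) = 12, i.e. 66 + 6x − (66 + 4x) = 12.
Collecting terms: 2x = 12, so x = 6.
Then 2E = 66 + 4·6 = 90, so E = 45, V = 2E/3 = 30, F = 11 + 6 = 17.

45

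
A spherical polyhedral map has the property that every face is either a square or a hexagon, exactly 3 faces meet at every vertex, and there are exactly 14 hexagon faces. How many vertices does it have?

Let x be the number of squares; then F = 14 + x.
Edge–face incidences: 2E = 6·14 + 4·x = 84 + 4x.
Every vertex has degree 3, so 3V = 2E.
Euler: V − E + F = 2 ⇒ (2E)/3 − E + (14 + x) = 2.
Multiply by 6: 2·(2E) − 3·(2E) + 6·(14 + x) = 12, i.e. 84 + 6x − (84 + 4x) = 12.
Collecting terms: 2x = 12, so x = 6.
Then 2E = 84 + 4·6 = 108, so E = 54, V = 2E/3 = 36, F = 14 + 6 = 20.

36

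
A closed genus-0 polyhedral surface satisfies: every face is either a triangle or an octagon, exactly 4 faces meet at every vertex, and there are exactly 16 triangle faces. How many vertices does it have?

16

Let x be the number of octagons; then F = 16 + x.
Edge–face incidences: 2E = 3·16 + 8·x = 48 + 8x.
Every vertex has degree 4, so 4V = 2E.
Euler: V − E + F = 2 ⇒ (2E)/4 − E + (16 + x) = 2.
Multiply by 8: 2·(2E) − 4·(2E) + 8·(16 + x) = 16, i.e. 128 + 8x − 2·(48 + 8x) = 16.
Collecting terms: −8x + 32 = 16, so −8x = −16, so x = 2.
Then 2E = 48 + 8·2 = 64, so E = 32, V = 2E/4 = 16, F = 16 + 2 = 18.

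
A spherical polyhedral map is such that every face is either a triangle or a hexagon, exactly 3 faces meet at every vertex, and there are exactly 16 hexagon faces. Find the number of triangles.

Let x be the number of triangles; then F = 16 + x.
Edge–face incidences: 2E = 6·16 + 3·x = 96 + 3x.
Every vertex has degree 3, so 3V = 2E.
Euler: V − E + F = 2 ⇒ (2E)/3 − E + (16 + x) = 2.
Multiply by 6: 2·(2E) − 3·(2E) + 6·(16 + x) = 12, i.e. 96 + 6x − (96 + 3x) = 12.
Collecting terms: 3x = 12, so x = 4.
Then 2E = 96 + 3·4 = 108, so E = 54, V = 2E/3 = 36, F = 16 + 4 = 20.

4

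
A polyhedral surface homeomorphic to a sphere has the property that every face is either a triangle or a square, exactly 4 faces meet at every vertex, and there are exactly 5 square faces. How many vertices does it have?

11

Let x be the number of triangles; then F = 5 + x.
Edge–face incidences: 2E = 4·5 + 3·x = 20 + 3x.
Every vertex has degree 4, so 4V = 2E.
Euler: V − E + F = 2 ⇒ (2E)/4 − E + (5 + x) = 2.
Multiply by 8: 2·(2E) − 4·(2E) + 8·(5 + x) = 16, i.e. 40 + 8x − 2·(20 + 3x) = 16.
Collecting terms: 2x = 16, so x = 8.
Then 2E = 20 + 3·8 = 44, so E = 22, V = 2E/4 = 11, F = 5 + 8 = 13.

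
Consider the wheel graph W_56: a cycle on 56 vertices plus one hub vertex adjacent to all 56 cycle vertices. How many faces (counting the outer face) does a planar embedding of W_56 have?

57

W_56 has V = 56 + 1 = 57 vertices and E = 2·56 = 112 edges.
By Euler's formula F = 2 − V + E = 2 − 57 + 112 = 57.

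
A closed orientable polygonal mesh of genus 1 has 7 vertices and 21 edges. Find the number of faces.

For a closed orientable surface of genus 1, χ = 2 − 2·1 = 0.
F = 0 − V + E = 0 − 7 + 21 = 14.

14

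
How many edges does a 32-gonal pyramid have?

64

A pyramid on an n-gon base has one n-gon and n triangles: V = 32 + 1 = 33, E = 2·32 = 64, F = 32 + 1 = 33.
Check: V − E + F = 33 − 64 + 33 = 2.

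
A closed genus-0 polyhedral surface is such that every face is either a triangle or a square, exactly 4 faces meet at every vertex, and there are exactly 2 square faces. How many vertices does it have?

8

Let x be the number of triangles; then F = 2 + x.
Edge–face incidences: 2E = 4·2 + 3·x = 8 + 3x.
Every vertex has degree 4, so 4V = 2E.
Euler: V − E + F = 2 ⇒ (2E)/4 − E + (2 + x) = 2.
Multiply by 8: 2·(2E) − 4·(2E) + 8·(2 + x) = 16, i.e. 16 + 8x − 2·(8 + 3x) = 16.
Collecting terms: 2x = 16, so x = 8.
Then 2E = 8 + 3·8 = 32, so E = 16, V = 2E/4 = 8, F = 2 + 8 = 10.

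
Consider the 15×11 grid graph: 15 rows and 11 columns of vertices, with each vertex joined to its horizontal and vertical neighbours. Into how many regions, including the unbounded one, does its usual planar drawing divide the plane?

The grid has V = 15·11 = 165 vertices and E = 15·10 + 11·14 = 304 edges.
F = 2 − V + E = 2 − 165 + 304 = 141.

141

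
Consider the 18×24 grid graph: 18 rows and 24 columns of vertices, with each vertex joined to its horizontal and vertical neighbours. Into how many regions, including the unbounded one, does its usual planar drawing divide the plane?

The grid has V = 18·24 = 432 vertices and E = 18·23 + 24·17 = 822 edges.
F = 2 − V + E = 2 − 432 + 822 = 392.

392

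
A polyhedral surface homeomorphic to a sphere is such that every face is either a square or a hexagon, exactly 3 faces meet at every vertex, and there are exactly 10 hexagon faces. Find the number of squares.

Let x be the number of squares; then F = 10 + x.
Edge–face incidences: 2E = 6·10 + 4·x = 60 + 4x.
Every vertex has degree 3, so 3V = 2E.
Euler: V − E + F = 2 ⇒ (2E)/3 − E + (10 + x) = 2.
Multiply by 6: 2·(2E) − 3·(2E) + 6·(10 + x) = 12, i.e. 60 + 6x − (60 + 4x) = 12.
Collecting terms: 2x = 12, so x = 6.
Then 2E = 60 + 4·6 = 84, so E = 42, V = 2E/3 = 28, F = 10 + 6 = 16.

6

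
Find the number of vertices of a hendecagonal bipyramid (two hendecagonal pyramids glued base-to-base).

13

A bipyramid over an n-gon has 2n triangular faces and n + 2 vertices: V = 11 + 2 = 13, E = 3·11 = 33, F = 2·11 = 22.
Check: V − E + F = 13 − 33 + 22 = 2.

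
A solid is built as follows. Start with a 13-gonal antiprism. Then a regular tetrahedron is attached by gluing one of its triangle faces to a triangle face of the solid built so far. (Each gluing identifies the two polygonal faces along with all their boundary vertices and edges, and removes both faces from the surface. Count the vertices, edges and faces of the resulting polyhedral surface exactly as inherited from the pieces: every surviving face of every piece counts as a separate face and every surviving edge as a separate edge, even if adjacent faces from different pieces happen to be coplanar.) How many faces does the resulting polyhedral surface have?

30

A 13-gonal antiprism: V=26, E=52, F=28.
Attach a regular tetrahedron (V=4, E=6, F=4) along a 3-gon: merge 3 vertices and 3 edges, delete both glued faces → V=27, E=55, F=30.
Check: V − E + F = 27 − 55 + 30 = 2.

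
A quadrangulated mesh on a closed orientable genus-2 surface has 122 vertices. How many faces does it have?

124

χ = 2 − 2·2 = -2, and every face is a square so 4F = 2E.
V − E + F = -2 with E = 4F/2 gives 122 − (4/2 − 1)·F = -2, so F = 124 and E = 248.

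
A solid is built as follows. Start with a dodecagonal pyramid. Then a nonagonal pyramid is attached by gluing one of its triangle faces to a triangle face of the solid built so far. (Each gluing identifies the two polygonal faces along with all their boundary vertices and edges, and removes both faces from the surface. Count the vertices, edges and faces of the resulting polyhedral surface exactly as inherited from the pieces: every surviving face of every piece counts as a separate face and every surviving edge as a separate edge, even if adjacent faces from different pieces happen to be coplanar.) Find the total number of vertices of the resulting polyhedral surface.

A dodecagonal pyramid: V=13, E=24, F=13.
Attach a nonagonal pyramid (V=10, E=18, F=10) along a 3-gon: merge 3 vertices and 3 edges, delete both glued faces → V=20, E=39, F=21.
Check: V − E + F = 20 − 39 + 21 = 2.

20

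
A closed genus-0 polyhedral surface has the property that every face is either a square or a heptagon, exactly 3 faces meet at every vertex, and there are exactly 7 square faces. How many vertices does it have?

Let x be the number of heptagons; then F = 7 + x.
Edge–face incidences: 2E = 4·7 + 7·x = 28 + 7x.
Every vertex has degree 3, so 3V = 2E.
Euler: V − E + F = 2 ⇒ (2E)/3 − E + (7 + x) = 2.
Multiply by 6: 2·(2E) − 3·(2E) + 6·(7 + x) = 12, i.e. 42 + 6x − (28 + 7x) = 12.
Collecting terms: −x + 14 = 12, so −x = −2, so x = 2.
Then 2E = 28 + 7·2 = 42, so E = 21, V = 2E/3 = 14, F = 7 + 2 = 9.

14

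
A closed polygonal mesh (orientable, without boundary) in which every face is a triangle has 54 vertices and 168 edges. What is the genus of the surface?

Every face is a triangle and each edge borders two faces, so 3F = 2·168, giving F = 112.
χ = V − E + F = 54 − 168 + 112 = -2.
For a closed orientable surface χ = 2 − 2g, so g = (2 − (-2))/2 = 2.

2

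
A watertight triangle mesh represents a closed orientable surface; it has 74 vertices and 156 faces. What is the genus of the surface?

3

Every face is a triangle, so 2E = 3·156 = 468, giving E = 234.
χ = V − E + F = 74 − 234 + 156 = -4.
For a closed orientable surface χ = 2 − 2g, so g = (2 − (-4))/2 = 3.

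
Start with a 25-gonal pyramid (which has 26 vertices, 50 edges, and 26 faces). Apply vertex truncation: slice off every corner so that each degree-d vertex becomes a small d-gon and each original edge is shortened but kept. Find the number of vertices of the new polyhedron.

100

Truncation replaces each original edge-end by a new vertex, so V′ = 2E = 100.
Each original edge survives, and each old vertex of degree d contributes d new edges; summing degrees gives Σd = 2E, so E′ = E + 2E = 3E = 150.
Each original face survives and each original vertex becomes one new face: F′ = F + V = 52.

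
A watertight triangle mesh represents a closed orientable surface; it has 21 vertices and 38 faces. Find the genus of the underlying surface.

Every face is a triangle, so 2E = 3·38 = 114, giving E = 57.
χ = V − E + F = 21 − 57 + 38 = 2.
For a closed orientable surface χ = 2 − 2g, so g = (2 − (2))/2 = 0.

0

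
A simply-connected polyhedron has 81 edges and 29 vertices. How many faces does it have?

Here V − E + F = 2.
F = 2 − V + E = 2 − 29 + 81 = 54.

54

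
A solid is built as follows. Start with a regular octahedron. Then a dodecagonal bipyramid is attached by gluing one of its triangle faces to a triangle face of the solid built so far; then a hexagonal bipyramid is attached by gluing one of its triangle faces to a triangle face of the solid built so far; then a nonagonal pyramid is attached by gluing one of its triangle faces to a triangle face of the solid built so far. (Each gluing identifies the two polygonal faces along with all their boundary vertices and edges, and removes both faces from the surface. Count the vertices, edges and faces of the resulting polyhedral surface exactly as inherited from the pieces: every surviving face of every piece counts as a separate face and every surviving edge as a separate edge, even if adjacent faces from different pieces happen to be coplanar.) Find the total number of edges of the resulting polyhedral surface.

A regular octahedron: V=6, E=12, F=8.
Attach a dodecagonal bipyramid (V=14, E=36, F=24) along a 3-gon: merge 3 vertices and 3 edges, delete both glued faces → V=17, E=45, F=30.
Attach a hexagonal bipyramid (V=8, E=18, F=12) along a 3-gon: merge 3 vertices and 3 edges, delete both glued faces → V=22, E=60, F=40.
Attach a nonagonal pyramid (V=10, E=18, F=10) along a 3-gon: merge 3 vertices and 3 edges, delete both glued faces → V=29, E=75, F=48.
Check: V − E + F = 29 − 75 + 48 = 2.

75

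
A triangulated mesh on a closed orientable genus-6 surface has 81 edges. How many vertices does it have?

χ = 2 − 2·6 = -10, and every face is a triangle so 3F = 2E.
F = 2E/3 = 54. Then V = -10 + E − F = -10 + 81 − 54 = 17.

17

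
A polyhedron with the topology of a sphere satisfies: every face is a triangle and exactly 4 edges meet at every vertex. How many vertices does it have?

6

Each face has 3 edges and each edge borders two faces, so 2E = 3F.
Each vertex has degree 4, so 4V = 2E and hence V = 3F/4.
Euler: V − E + F = 2 ⇒ (3F/4) − (3F/2) + F = 2.
Multiply by 8: (6 − 12 + 8)F = 16, i.e. 2F = 16.
So F = 8, E = 3·8/2 = 12, V = 3·8/4 = 6.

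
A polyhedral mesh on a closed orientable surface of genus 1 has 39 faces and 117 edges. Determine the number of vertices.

78

For a closed orientable surface of genus 1, χ = 2 − 2·1 = 0.
V = 0 + E − F = 0 + 117 − 39 = 78.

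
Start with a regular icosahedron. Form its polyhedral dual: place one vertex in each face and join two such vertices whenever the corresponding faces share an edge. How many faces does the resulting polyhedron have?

The base solid has V = 12, E = 30, F = 20.
The dual swaps V and F and preserves E: V′ = F = 20, E′ = E = 30, F′ = V = 12.

12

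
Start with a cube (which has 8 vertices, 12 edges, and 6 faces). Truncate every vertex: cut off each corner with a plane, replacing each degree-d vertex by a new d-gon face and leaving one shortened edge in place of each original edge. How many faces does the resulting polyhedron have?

Truncation replaces each original edge-end by a new vertex, so V′ = 2E = 24.
Each original edge survives, and each old vertex of degree d contributes d new edges; summing degrees gives Σd = 2E, so E′ = E + 2E = 3E = 36.
Each original face survives and each original vertex becomes one new face: F′ = F + V = 14.

14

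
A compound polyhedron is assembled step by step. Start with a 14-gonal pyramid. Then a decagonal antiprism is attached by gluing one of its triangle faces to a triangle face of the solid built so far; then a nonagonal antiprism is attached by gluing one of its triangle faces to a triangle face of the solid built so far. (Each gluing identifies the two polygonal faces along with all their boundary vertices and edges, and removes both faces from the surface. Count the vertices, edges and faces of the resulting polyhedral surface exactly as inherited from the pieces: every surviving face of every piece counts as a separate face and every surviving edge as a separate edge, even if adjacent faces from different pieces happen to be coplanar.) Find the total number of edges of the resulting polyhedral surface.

A 14-gonal pyramid: V=15, E=28, F=15.
Attach a decagonal antiprism (V=20, E=40, F=22) along a 3-gon: merge 3 vertices and 3 edges, delete both glued faces → V=32, E=65, F=35.
Attach a nonagonal antiprism (V=18, E=36, F=20) along a 3-gon: merge 3 vertices and 3 edges, delete both glued faces → V=47, E=98, F=53.
Check: V − E + F = 47 − 98 + 53 = 2.

98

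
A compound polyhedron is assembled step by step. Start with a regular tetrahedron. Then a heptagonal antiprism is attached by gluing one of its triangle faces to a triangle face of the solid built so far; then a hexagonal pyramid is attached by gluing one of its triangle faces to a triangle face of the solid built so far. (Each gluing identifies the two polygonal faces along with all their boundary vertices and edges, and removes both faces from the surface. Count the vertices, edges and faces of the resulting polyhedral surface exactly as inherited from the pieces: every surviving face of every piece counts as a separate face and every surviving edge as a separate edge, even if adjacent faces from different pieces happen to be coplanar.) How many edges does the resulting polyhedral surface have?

40

A regular tetrahedron: V=4, E=6, F=4.
Attach a heptagonal antiprism (V=14, E=28, F=16) along a 3-gon: merge 3 vertices and 3 edges, delete both glued faces → V=15, E=31, F=18.
Attach a hexagonal pyramid (V=7, E=12, F=7) along a 3-gon: merge 3 vertices and 3 edges, delete both glued faces → V=19, E=40, F=23.
Check: V − E + F = 19 − 40 + 23 = 2.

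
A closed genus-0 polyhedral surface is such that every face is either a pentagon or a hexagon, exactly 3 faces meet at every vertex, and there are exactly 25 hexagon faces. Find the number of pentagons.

12

Let x be the number of pentagons; then F = 25 + x.
Edge–face incidences: 2E = 6·25 + 5·x = 150 + 5x.
Every vertex has degree 3, so 3V = 2E.
Euler: V − E + F = 2 ⇒ (2E)/3 − E + (25 + x) = 2.
Multiply by 6: 2·(2E) − 3·(2E) + 6·(25 + x) = 12, i.e. 150 + 6x − (150 + 5x) = 12.
Collecting terms: x = 12.
Then 2E = 150 + 5·12 = 210, so E = 105, V = 2E/3 = 70, F = 25 + 12 = 37.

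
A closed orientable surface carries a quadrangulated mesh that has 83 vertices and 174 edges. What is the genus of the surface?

3

Every face is a square and each edge borders two faces, so 4F = 2·174, giving F = 87.
χ = V − E + F = 83 − 174 + 87 = -4.
For a closed orientable surface χ = 2 − 2g, so g = (2 − (-4))/2 = 3.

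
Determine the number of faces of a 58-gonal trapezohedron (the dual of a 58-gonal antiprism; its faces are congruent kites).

116

The n-trapezohedron (dual of the n-antiprism) has V = 2·58 + 2 = 118, E = 4·58 = 232, F = 2·58 = 116.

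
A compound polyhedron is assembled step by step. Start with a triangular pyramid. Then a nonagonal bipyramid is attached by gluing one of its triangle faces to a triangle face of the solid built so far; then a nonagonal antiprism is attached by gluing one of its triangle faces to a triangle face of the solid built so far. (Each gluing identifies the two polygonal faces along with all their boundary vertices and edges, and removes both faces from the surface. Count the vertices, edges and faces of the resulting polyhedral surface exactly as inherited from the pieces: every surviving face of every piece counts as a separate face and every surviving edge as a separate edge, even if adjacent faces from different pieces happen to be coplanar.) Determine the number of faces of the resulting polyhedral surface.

38

A triangular pyramid: V=4, E=6, F=4.
Attach a nonagonal bipyramid (V=11, E=27, F=18) along a 3-gon: merge 3 vertices and 3 edges, delete both glued faces → V=12, E=30, F=20.
Attach a nonagonal antiprism (V=18, E=36, F=20) along a 3-gon: merge 3 vertices and 3 edges, delete both glued faces → V=27, E=63, F=38.
Check: V − E + F = 27 − 63 + 38 = 2.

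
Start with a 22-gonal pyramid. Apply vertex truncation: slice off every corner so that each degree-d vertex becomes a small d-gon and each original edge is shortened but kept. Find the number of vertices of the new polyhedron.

88

The base solid has V = 23, E = 44, F = 23.
Truncation replaces each original edge-end by a new vertex, so V′ = 2E = 88.
Each original edge survives, and each old vertex of degree d contributes d new edges; summing degrees gives Σd = 2E, so E′ = E + 2E = 3E = 132.
Each original face survives and each original vertex becomes one new face: F′ = F + V = 46.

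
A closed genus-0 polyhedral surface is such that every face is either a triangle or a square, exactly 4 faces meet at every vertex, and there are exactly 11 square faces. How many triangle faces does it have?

8

Let x be the number of triangles; then F = 11 + x.
Edge–face incidences: 2E = 4·11 + 3·x = 44 + 3x.
Every vertex has degree 4, so 4V = 2E.
Euler: V − E + F = 2 ⇒ (2E)/4 − E + (11 + x) = 2.
Multiply by 8: 2·(2E) − 4·(2E) + 8·(11 + x) = 16, i.e. 88 + 8x − 2·(44 + 3x) = 16.
Collecting terms: 2x = 16, so x = 8.
Then 2E = 44 + 3·8 = 68, so E = 34, V = 2E/4 = 17, F = 11 + 8 = 19.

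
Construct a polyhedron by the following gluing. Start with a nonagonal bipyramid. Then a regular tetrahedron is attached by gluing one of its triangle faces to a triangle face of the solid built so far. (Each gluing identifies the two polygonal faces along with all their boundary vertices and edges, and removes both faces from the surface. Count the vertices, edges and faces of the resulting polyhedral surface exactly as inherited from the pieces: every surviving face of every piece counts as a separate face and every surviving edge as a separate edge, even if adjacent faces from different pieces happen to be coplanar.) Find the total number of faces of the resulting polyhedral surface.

20

A nonagonal bipyramid: V=11, E=27, F=18.
Attach a regular tetrahedron (V=4, E=6, F=4) along a 3-gon: merge 3 vertices and 3 edges, delete both glued faces → V=12, E=30, F=20.
Check: V − E + F = 12 − 30 + 20 = 2.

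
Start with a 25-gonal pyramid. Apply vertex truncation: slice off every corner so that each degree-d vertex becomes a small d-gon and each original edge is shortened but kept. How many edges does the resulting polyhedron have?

The base solid has V = 26, E = 50, F = 26.
Truncation replaces each original edge-end by a new vertex, so V′ = 2E = 100.
Each original edge survives, and each old vertex of degree d contributes d new edges; summing degrees gives Σd = 2E, so E′ = E + 2E = 3E = 150.
Each original face survives and each original vertex becomes one new face: F′ = F + V = 52.

150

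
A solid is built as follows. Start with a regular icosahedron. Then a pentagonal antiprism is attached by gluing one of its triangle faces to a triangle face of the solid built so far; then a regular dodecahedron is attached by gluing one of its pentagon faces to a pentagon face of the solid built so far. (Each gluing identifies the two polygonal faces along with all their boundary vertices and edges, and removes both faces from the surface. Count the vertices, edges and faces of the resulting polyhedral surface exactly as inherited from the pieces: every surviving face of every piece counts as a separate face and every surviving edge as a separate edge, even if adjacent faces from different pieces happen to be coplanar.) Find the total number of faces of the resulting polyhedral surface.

40

A regular icosahedron: V=12, E=30, F=20.
Attach a pentagonal antiprism (V=10, E=20, F=12) along a 3-gon: merge 3 vertices and 3 edges, delete both glued faces → V=19, E=47, F=30.
Attach a regular dodecahedron (V=20, E=30, F=12) along a 5-gon: merge 5 vertices and 5 edges, delete both glued faces → V=34, E=72, F=40.
Check: V − E + F = 34 − 72 + 40 = 2.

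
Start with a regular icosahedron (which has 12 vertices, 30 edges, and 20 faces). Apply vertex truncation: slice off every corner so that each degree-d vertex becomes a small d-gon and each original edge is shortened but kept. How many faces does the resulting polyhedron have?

Truncation replaces each original edge-end by a new vertex, so V′ = 2E = 60.
Each original edge survives, and each old vertex of degree d contributes d new edges; summing degrees gives Σd = 2E, so E′ = E + 2E = 3E = 90.
Each original face survives and each original vertex becomes one new face: F′ = F + V = 32.

32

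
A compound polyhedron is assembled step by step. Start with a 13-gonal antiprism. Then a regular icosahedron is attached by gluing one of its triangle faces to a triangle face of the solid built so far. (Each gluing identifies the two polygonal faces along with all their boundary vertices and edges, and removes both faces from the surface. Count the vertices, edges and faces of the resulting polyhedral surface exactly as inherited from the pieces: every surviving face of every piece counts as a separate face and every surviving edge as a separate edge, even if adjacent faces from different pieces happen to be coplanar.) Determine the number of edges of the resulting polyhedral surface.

79

A 13-gonal antiprism: V=26, E=52, F=28.
Attach a regular icosahedron (V=12, E=30, F=20) along a 3-gon: merge 3 vertices and 3 edges, delete both glued faces → V=35, E=79, F=46.
Check: V − E + F = 35 − 79 + 46 = 2.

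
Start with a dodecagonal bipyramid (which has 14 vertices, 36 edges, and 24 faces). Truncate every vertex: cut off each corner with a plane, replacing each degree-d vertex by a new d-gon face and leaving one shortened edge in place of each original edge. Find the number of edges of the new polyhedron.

Truncation replaces each original edge-end by a new vertex, so V′ = 2E = 72.
Each original edge survives, and each old vertex of degree d contributes d new edges; summing degrees gives Σd = 2E, so E′ = E + 2E = 3E = 108.
Each original face survives and each original vertex becomes one new face: F′ = F + V = 38.

108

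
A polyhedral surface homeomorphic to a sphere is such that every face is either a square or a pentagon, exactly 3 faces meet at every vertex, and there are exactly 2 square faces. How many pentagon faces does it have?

8

Let x be the number of pentagons; then F = 2 + x.
Edge–face incidences: 2E = 4·2 + 5·x = 8 + 5x.
Every vertex has degree 3, so 3V = 2E.
Euler: V − E + F = 2 ⇒ (2E)/3 − E + (2 + x) = 2.
Multiply by 6: 2·(2E) − 3·(2E) + 6·(2 + x) = 12, i.e. 12 + 6x − (8 + 5x) = 12.
Collecting terms: x + 4 = 12, so x = 8.
Then 2E = 8 + 5·8 = 48, so E = 24, V = 2E/3 = 16, F = 2 + 8 = 10.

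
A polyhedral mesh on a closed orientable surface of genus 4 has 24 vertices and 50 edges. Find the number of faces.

For a closed orientable surface of genus 4, χ = 2 − 2·4 = -6.
F = -6 − V + E = -6 − 24 + 50 = 20.

20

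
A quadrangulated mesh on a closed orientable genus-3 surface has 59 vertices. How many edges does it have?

126

χ = 2 − 2·3 = -4, and every face is a square so 4F = 2E.
V − E + F = -4 with E = 4F/2 gives 59 − (4/2 − 1)·F = -4, so F = 63 and E = 126.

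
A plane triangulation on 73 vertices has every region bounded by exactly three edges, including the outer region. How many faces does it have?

142

In a plane triangulation 3F = 2E and V − E + F = 2, so F = 2V − 4 = 2·73 − 4 = 142.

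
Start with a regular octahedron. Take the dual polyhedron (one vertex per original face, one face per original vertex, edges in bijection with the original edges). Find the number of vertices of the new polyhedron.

8

The base solid has V = 6, E = 12, F = 8.
The dual swaps V and F and preserves E: V′ = F = 8, E′ = E = 12, F′ = V = 6.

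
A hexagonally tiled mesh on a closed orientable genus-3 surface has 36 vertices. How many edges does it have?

χ = 2 − 2·3 = -4, and every face is a hexagon so 6F = 2E.
V − E + F = -4 with E = 6F/2 gives 36 − (6/2 − 1)·F = -4, so F = 20 and E = 60.

60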